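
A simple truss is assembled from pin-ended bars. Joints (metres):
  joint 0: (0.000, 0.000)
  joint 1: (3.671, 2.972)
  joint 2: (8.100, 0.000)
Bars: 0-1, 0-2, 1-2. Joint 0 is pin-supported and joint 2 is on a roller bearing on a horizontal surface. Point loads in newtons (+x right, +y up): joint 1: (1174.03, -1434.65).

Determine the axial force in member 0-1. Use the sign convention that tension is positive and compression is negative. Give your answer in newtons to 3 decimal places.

-562.093

N=3 nodes, M=3 members, R=3 reactions → 2N=6, M+R=6
member 0 (0-1): L=4.7232, (cx,cy)=(0.7772,0.6292)
member 1 (0-2): L=8.1000, (cx,cy)=(1.0000,0.0000)
member 2 (1-2): L=5.3337, (cx,cy)=(0.8304,-0.5572)
solve A·x = −loads:
  F[0-1] = -562.0928 N (compression)
  F[0-2] = +1610.8999 N (tension)
  F[1-2] = -1939.9701 N (compression)
  Rx@0 = -1174.0300 N
  Ry@0 = +353.6849 N
  Ry@2 = +1080.9651 N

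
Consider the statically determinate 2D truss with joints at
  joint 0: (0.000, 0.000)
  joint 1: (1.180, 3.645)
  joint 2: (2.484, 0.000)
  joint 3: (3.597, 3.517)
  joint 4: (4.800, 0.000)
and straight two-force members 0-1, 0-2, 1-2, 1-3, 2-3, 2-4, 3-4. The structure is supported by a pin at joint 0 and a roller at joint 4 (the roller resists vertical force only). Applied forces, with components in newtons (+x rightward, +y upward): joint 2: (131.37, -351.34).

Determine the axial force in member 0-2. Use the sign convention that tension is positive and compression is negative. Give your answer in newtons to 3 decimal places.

186.249

N=5 nodes, M=7 members, R=3 reactions → 2N=10, M+R=10
member 0 (0-1): L=3.8312, (cx,cy)=(0.3080,0.9514)
member 1 (0-2): L=2.4840, (cx,cy)=(1.0000,0.0000)
member 2 (1-2): L=3.8712, (cx,cy)=(0.3368,-0.9416)
member 3 (1-3): L=2.4204, (cx,cy)=(0.9986,-0.0529)
member 4 (2-3): L=3.6889, (cx,cy)=(0.3017,0.9534)
member 5 (2-4): L=2.3160, (cx,cy)=(1.0000,0.0000)
member 6 (3-4): L=3.7171, (cx,cy)=(0.3236,-0.9462)
solve A·x = −loads:
  F[0-1] = -178.1833 N (compression)
  F[0-2] = +186.2494 N (tension)
  F[1-2] = +186.6664 N (tension)
  F[1-3] = -117.9218 N (compression)
  F[2-3] = +184.1647 N (tension)
  F[2-4] = +62.1915 N (tension)
  F[3-4] = -192.1607 N (compression)
  Rx@0 = -131.3700 N
  Ry@0 = +169.5216 N
  Ry@4 = +181.8184 N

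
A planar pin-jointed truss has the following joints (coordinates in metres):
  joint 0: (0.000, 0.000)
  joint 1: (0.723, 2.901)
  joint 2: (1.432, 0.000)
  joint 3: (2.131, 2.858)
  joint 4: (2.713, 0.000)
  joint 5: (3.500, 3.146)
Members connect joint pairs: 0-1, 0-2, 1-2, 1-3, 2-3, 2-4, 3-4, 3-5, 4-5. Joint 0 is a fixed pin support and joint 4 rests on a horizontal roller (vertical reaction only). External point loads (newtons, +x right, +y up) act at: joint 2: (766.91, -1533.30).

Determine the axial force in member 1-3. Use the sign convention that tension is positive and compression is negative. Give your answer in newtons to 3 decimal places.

N=6 nodes, M=9 members, R=3 reactions → 2N=12, M+R=12
member 0 (0-1): L=2.9897, (cx,cy)=(0.2418,0.9703)
member 1 (0-2): L=1.4320, (cx,cy)=(1.0000,0.0000)
member 2 (1-2): L=2.9864, (cx,cy)=(0.2374,-0.9714)
member 3 (1-3): L=1.4087, (cx,cy)=(0.9995,-0.0305)
member 4 (2-3): L=2.9422, (cx,cy)=(0.2376,0.9714)
member 5 (2-4): L=1.2810, (cx,cy)=(1.0000,0.0000)
member 6 (3-4): L=2.9167, (cx,cy)=(0.1995,-0.9799)
member 7 (3-5): L=1.3990, (cx,cy)=(0.9786,0.2059)
member 8 (4-5): L=3.2429, (cx,cy)=(0.2427,0.9701)
solve A·x = −loads:
  F[0-1] = -746.1253 N (compression)
  F[0-2] = +947.3434 N (tension)
  F[1-2] = +756.6080 N (tension)
  F[1-3] = -360.2283 N (compression)
  F[2-3] = +821.8542 N (tension)
  F[2-4] = +164.8091 N (tension)
  F[3-4] = -825.9305 N (compression)
  F[3-5] = -0.0000 N (compression)
  F[4-5] = -0.0000 N (compression)
  Rx@0 = -766.9100 N
  Ry@0 = +723.9798 N
  Ry@4 = +809.3202 N

-360.228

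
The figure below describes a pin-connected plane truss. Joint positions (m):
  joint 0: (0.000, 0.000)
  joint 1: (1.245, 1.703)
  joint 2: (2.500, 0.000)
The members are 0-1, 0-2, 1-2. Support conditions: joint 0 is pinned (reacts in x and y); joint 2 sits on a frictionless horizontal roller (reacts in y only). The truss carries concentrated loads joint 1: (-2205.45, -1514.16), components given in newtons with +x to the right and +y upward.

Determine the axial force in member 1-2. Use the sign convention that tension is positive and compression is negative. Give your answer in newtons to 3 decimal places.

929.543

N=3 nodes, M=3 members, R=3 reactions → 2N=6, M+R=6
member 0 (0-1): L=2.1096, (cx,cy)=(0.5902,0.8073)
member 1 (0-2): L=2.5000, (cx,cy)=(1.0000,0.0000)
member 2 (1-2): L=2.1155, (cx,cy)=(0.5932,-0.8050)
solve A·x = −loads:
  F[0-1] = -2802.5789 N (compression)
  F[0-2] = -551.4490 N (compression)
  F[1-2] = +929.5430 N (tension)
  Rx@0 = +2205.4500 N
  Ry@0 = +2262.4609 N
  Ry@2 = -748.3009 N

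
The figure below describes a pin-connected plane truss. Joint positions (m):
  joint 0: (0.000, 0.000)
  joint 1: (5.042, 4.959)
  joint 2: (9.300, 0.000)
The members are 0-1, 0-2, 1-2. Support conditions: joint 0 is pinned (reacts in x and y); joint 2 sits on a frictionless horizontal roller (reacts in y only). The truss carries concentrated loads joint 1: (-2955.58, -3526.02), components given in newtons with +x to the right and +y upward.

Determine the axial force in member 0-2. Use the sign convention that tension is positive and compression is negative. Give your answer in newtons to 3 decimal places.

N=3 nodes, M=3 members, R=3 reactions → 2N=6, M+R=6
member 0 (0-1): L=7.0720, (cx,cy)=(0.7130,0.7012)
member 1 (0-2): L=9.3000, (cx,cy)=(1.0000,0.0000)
member 2 (1-2): L=6.5362, (cx,cy)=(0.6514,-0.7587)
solve A·x = −loads:
  F[0-1] = -4549.7905 N (compression)
  F[0-2] = +288.1960 N (tension)
  F[1-2] = -442.3941 N (compression)
  Rx@0 = +2955.5800 N
  Ry@0 = +3190.3779 N
  Ry@2 = +335.6421 N

288.196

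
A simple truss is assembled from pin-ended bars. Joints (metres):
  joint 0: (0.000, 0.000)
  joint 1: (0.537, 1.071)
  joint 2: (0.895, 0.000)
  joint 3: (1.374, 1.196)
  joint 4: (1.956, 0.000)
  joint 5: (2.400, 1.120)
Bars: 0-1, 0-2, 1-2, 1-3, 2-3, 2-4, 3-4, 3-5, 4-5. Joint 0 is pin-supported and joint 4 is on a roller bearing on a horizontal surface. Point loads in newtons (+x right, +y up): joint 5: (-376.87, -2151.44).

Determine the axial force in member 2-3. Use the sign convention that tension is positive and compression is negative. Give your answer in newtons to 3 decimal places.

258.715

N=6 nodes, M=9 members, R=3 reactions → 2N=12, M+R=12
member 0 (0-1): L=1.1981, (cx,cy)=(0.4482,0.8939)
member 1 (0-2): L=0.8950, (cx,cy)=(1.0000,0.0000)
member 2 (1-2): L=1.1292, (cx,cy)=(0.3170,-0.9484)
member 3 (1-3): L=0.8463, (cx,cy)=(0.9890,0.1477)
member 4 (2-3): L=1.2884, (cx,cy)=(0.3718,0.9283)
member 5 (2-4): L=1.0610, (cx,cy)=(1.0000,0.0000)
member 6 (3-4): L=1.3301, (cx,cy)=(0.4376,-0.8992)
member 7 (3-5): L=1.0288, (cx,cy)=(0.9973,-0.0739)
member 8 (4-5): L=1.2048, (cx,cy)=(0.3685,0.9296)
solve A·x = −loads:
  F[0-1] = +304.9123 N (tension)
  F[0-2] = -513.5362 N (compression)
  F[1-2] = -253.2319 N (compression)
  F[1-3] = +219.3530 N (tension)
  F[2-3] = +258.7152 N (tension)
  F[2-4] = -690.0053 N (compression)
  F[3-4] = -341.2238 N (compression)
  F[3-5] = +463.7096 N (tension)
  F[4-5] = -2277.4806 N (compression)
  Rx@0 = +376.8700 N
  Ry@0 = -272.5690 N
  Ry@4 = +2424.0090 N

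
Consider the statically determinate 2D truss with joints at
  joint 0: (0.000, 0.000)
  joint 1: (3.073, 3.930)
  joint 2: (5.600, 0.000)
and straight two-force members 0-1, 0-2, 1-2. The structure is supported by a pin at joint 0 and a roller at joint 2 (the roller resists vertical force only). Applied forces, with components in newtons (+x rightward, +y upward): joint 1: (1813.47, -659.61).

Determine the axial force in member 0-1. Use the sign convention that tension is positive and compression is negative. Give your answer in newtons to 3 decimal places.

1237.705

N=3 nodes, M=3 members, R=3 reactions → 2N=6, M+R=6
member 0 (0-1): L=4.9888, (cx,cy)=(0.6160,0.7878)
member 1 (0-2): L=5.6000, (cx,cy)=(1.0000,0.0000)
member 2 (1-2): L=4.6723, (cx,cy)=(0.5408,-0.8411)
solve A·x = −loads:
  F[0-1] = +1237.7052 N (tension)
  F[0-2] = +1051.0702 N (tension)
  F[1-2] = -1943.3883 N (compression)
  Rx@0 = -1813.4700 N
  Ry@0 = -975.0183 N
  Ry@2 = +1634.6283 N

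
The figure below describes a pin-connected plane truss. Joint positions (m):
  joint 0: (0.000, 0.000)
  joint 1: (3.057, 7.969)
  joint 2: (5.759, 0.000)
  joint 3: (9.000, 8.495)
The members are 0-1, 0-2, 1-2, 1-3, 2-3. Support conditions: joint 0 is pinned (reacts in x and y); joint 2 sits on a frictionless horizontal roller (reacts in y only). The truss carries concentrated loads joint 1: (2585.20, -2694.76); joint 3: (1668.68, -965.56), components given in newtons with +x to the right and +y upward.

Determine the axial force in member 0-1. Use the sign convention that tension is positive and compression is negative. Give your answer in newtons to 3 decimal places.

5695.621

N=4 nodes, M=5 members, R=3 reactions → 2N=8, M+R=8
member 0 (0-1): L=8.5352, (cx,cy)=(0.3582,0.9337)
member 1 (0-2): L=5.7590, (cx,cy)=(1.0000,0.0000)
member 2 (1-2): L=8.4146, (cx,cy)=(0.3211,-0.9470)
member 3 (1-3): L=5.9662, (cx,cy)=(0.9961,0.0882)
member 4 (2-3): L=9.0923, (cx,cy)=(0.3565,0.9343)
solve A·x = −loads:
  F[0-1] = +5695.6209 N (tension)
  F[0-2] = +2213.9225 N (tension)
  F[1-2] = -8263.5496 N (compression)
  F[1-3] = +2116.4903 N (tension)
  F[2-3] = -1233.1601 N (compression)
  Rx@0 = -4253.8800 N
  Ry@0 = -5317.7694 N
  Ry@2 = +8978.0894 N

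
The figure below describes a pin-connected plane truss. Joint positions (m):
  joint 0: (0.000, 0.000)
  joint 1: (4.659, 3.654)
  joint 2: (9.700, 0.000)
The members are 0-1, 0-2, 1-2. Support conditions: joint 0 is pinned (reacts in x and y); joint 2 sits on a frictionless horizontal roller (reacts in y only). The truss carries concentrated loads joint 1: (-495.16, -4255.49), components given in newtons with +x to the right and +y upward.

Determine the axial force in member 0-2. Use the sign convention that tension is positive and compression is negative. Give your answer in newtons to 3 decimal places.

2562.473

N=3 nodes, M=3 members, R=3 reactions → 2N=6, M+R=6
member 0 (0-1): L=5.9210, (cx,cy)=(0.7869,0.6171)
member 1 (0-2): L=9.7000, (cx,cy)=(1.0000,0.0000)
member 2 (1-2): L=6.2260, (cx,cy)=(0.8097,-0.5869)
solve A·x = −loads:
  F[0-1] = -3885.8509 N (compression)
  F[0-2] = +2562.4725 N (tension)
  F[1-2] = -3164.8522 N (compression)
  Rx@0 = +495.1600 N
  Ry@0 = +2398.0660 N
  Ry@2 = +1857.4240 N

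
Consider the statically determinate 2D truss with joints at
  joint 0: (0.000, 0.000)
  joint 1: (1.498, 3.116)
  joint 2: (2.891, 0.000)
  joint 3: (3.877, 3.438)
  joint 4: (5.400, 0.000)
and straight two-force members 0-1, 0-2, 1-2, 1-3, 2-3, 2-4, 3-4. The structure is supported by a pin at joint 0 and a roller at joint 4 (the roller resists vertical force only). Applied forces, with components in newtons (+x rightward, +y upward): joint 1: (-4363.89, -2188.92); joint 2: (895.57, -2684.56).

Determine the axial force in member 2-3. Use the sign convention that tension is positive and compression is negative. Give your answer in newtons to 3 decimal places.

N=5 nodes, M=7 members, R=3 reactions → 2N=10, M+R=10
member 0 (0-1): L=3.4574, (cx,cy)=(0.4333,0.9013)
member 1 (0-2): L=2.8910, (cx,cy)=(1.0000,0.0000)
member 2 (1-2): L=3.4132, (cx,cy)=(0.4081,-0.9129)
member 3 (1-3): L=2.4007, (cx,cy)=(0.9910,0.1341)
member 4 (2-3): L=3.5766, (cx,cy)=(0.2757,0.9612)
member 5 (2-4): L=2.5090, (cx,cy)=(1.0000,0.0000)
member 6 (3-4): L=3.7602, (cx,cy)=(0.4050,-0.9143)
solve A·x = −loads:
  F[0-1] = -5932.9639 N (compression)
  F[0-2] = -897.7070 N (compression)
  F[1-2] = +3512.7731 N (tension)
  F[1-3] = +362.9166 N (tension)
  F[2-3] = -543.4043 N (compression)
  F[2-4] = -209.8310 N (compression)
  F[3-4] = +518.0656 N (tension)
  Rx@0 = +3468.3200 N
  Ry@0 = +5347.1497 N
  Ry@4 = -473.6697 N

-543.404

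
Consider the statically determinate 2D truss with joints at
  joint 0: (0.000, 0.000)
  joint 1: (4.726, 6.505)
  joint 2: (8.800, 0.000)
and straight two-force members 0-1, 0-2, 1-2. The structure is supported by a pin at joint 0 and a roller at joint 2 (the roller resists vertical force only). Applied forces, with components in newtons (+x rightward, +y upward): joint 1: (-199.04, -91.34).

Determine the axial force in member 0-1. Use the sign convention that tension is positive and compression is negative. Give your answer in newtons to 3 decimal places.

-234.130

N=3 nodes, M=3 members, R=3 reactions → 2N=6, M+R=6
member 0 (0-1): L=8.0405, (cx,cy)=(0.5878,0.8090)
member 1 (0-2): L=8.8000, (cx,cy)=(1.0000,0.0000)
member 2 (1-2): L=7.6754, (cx,cy)=(0.5308,-0.8475)
solve A·x = −loads:
  F[0-1] = -234.1302 N (compression)
  F[0-2] = -61.4247 N (compression)
  F[1-2] = +115.7247 N (tension)
  Rx@0 = +199.0400 N
  Ry@0 = +189.4175 N
  Ry@2 = -98.0775 N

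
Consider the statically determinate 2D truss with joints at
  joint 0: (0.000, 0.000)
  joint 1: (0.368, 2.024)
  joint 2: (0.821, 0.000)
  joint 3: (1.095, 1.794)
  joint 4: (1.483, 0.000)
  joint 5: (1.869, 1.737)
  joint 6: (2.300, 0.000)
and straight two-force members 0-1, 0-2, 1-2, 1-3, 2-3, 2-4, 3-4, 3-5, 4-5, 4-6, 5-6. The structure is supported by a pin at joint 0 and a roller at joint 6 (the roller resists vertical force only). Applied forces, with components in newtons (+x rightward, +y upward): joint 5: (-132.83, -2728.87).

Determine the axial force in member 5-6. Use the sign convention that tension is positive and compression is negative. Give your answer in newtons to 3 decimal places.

N=7 nodes, M=11 members, R=3 reactions → 2N=14, M+R=14
member 0 (0-1): L=2.0572, (cx,cy)=(0.1789,0.9839)
member 1 (0-2): L=0.8210, (cx,cy)=(1.0000,0.0000)
member 2 (1-2): L=2.0741, (cx,cy)=(0.2184,-0.9759)
member 3 (1-3): L=0.7625, (cx,cy)=(0.9534,-0.3016)
member 4 (2-3): L=1.8148, (cx,cy)=(0.1510,0.9885)
member 5 (2-4): L=0.6620, (cx,cy)=(1.0000,0.0000)
member 6 (3-4): L=1.8355, (cx,cy)=(0.2114,-0.9774)
member 7 (3-5): L=0.7761, (cx,cy)=(0.9973,-0.0734)
member 8 (4-5): L=1.7794, (cx,cy)=(0.2169,0.9762)
member 9 (4-6): L=0.8170, (cx,cy)=(1.0000,0.0000)
member 10 (5-6): L=1.7897, (cx,cy)=(0.2408,-0.9706)
solve A·x = −loads:
  F[0-1] = -621.7103 N (compression)
  F[0-2] = -21.6151 N (compression)
  F[1-2] = +713.3838 N (tension)
  F[1-3] = -280.0701 N (compression)
  F[2-3] = -704.2334 N (compression)
  F[2-4] = +240.5211 N (tension)
  F[3-4] = +664.5393 N (tension)
  F[3-5] = -515.2189 N (compression)
  F[4-5] = -665.3664 N (compression)
  F[4-6] = +525.3356 N (tension)
  F[5-6] = -2181.3900 N (compression)
  Rx@0 = +132.8300 N
  Ry@0 = +611.6820 N
  Ry@6 = +2117.1880 N

-2181.390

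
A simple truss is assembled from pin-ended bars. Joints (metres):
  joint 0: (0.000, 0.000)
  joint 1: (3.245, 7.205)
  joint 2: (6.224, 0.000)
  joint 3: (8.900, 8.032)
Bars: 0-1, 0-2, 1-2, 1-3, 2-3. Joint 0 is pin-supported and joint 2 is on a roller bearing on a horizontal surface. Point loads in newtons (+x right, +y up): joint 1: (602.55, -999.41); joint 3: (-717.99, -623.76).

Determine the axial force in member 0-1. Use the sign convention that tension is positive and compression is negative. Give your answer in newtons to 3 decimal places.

-481.690

N=4 nodes, M=5 members, R=3 reactions → 2N=8, M+R=8
member 0 (0-1): L=7.9020, (cx,cy)=(0.4107,0.9118)
member 1 (0-2): L=6.2240, (cx,cy)=(1.0000,0.0000)
member 2 (1-2): L=7.7966, (cx,cy)=(0.3821,-0.9241)
member 3 (1-3): L=5.7152, (cx,cy)=(0.9895,0.1447)
member 4 (2-3): L=8.4660, (cx,cy)=(0.3161,0.9487)
solve A·x = −loads:
  F[0-1] = -481.6897 N (compression)
  F[0-2] = +82.3678 N (tension)
  F[1-2] = -691.0755 N (compression)
  F[1-3] = -542.0085 N (compression)
  F[2-3] = -574.7993 N (compression)
  Rx@0 = +115.4400 N
  Ry@0 = +439.2004 N
  Ry@2 = +1183.9696 N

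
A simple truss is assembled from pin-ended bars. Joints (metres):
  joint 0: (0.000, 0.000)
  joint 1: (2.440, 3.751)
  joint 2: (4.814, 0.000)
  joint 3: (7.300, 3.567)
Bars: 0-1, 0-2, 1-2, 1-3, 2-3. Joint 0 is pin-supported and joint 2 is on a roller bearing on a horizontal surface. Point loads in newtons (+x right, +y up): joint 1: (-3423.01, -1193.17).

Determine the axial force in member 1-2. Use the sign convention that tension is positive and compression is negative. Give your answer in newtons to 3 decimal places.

N=4 nodes, M=5 members, R=3 reactions → 2N=8, M+R=8
member 0 (0-1): L=4.4748, (cx,cy)=(0.5453,0.8383)
member 1 (0-2): L=4.8140, (cx,cy)=(1.0000,0.0000)
member 2 (1-2): L=4.4391, (cx,cy)=(0.5348,-0.8450)
member 3 (1-3): L=4.8635, (cx,cy)=(0.9993,-0.0378)
member 4 (2-3): L=4.3478, (cx,cy)=(0.5718,0.8204)
solve A·x = −loads:
  F[0-1] = -3883.7438 N (compression)
  F[0-2] = -1305.2863 N (compression)
  F[1-2] = +2440.7480 N (tension)
  F[1-3] = +0.0000 N (tension)
  F[2-3] = -0.0000 N (compression)
  Rx@0 = +3423.0100 N
  Ry@0 = +3255.5663 N
  Ry@2 = -2062.3963 N

2440.748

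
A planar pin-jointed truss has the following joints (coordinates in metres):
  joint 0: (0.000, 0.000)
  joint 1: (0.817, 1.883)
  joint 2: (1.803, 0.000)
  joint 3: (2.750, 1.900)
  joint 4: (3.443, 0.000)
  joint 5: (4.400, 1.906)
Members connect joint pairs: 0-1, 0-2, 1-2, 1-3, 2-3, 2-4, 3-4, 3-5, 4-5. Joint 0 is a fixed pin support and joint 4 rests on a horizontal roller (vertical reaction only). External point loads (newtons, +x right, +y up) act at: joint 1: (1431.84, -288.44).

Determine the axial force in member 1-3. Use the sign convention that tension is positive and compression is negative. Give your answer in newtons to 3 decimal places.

-738.268

N=6 nodes, M=9 members, R=3 reactions → 2N=12, M+R=12
member 0 (0-1): L=2.0526, (cx,cy)=(0.3980,0.9174)
member 1 (0-2): L=1.8030, (cx,cy)=(1.0000,0.0000)
member 2 (1-2): L=2.1255, (cx,cy)=(0.4639,-0.8859)
member 3 (1-3): L=1.9331, (cx,cy)=(1.0000,0.0088)
member 4 (2-3): L=2.1229, (cx,cy)=(0.4461,0.8950)
member 5 (2-4): L=1.6400, (cx,cy)=(1.0000,0.0000)
member 6 (3-4): L=2.0224, (cx,cy)=(0.3427,-0.9395)
member 7 (3-5): L=1.6500, (cx,cy)=(1.0000,0.0036)
member 8 (4-5): L=2.1328, (cx,cy)=(0.4487,0.8937)
solve A·x = −loads:
  F[0-1] = +613.8054 N (tension)
  F[0-2] = +1187.5263 N (tension)
  F[1-2] = -968.5339 N (compression)
  F[1-3] = -738.2675 N (compression)
  F[2-3] = +958.6908 N (tension)
  F[2-4] = +310.5836 N (tension)
  F[3-4] = -906.4004 N (compression)
  F[3-5] = -0.0000 N (compression)
  F[4-5] = -0.0000 N (compression)
  Rx@0 = -1431.8400 N
  Ry@0 = -563.0878 N
  Ry@4 = +851.5278 N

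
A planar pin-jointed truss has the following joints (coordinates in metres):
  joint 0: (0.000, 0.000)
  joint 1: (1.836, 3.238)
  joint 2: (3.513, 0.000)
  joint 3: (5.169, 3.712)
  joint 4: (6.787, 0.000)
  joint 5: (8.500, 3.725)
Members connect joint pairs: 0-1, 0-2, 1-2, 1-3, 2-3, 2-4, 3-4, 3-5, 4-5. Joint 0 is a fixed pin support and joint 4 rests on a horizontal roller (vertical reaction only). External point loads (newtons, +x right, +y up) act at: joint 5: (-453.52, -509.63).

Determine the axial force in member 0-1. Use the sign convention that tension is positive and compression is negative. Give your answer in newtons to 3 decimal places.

-138.274

N=6 nodes, M=9 members, R=3 reactions → 2N=12, M+R=12
member 0 (0-1): L=3.7223, (cx,cy)=(0.4932,0.8699)
member 1 (0-2): L=3.5130, (cx,cy)=(1.0000,0.0000)
member 2 (1-2): L=3.6465, (cx,cy)=(0.4599,-0.8880)
member 3 (1-3): L=3.3665, (cx,cy)=(0.9900,0.1408)
member 4 (2-3): L=4.0646, (cx,cy)=(0.4074,0.9132)
member 5 (2-4): L=3.2740, (cx,cy)=(1.0000,0.0000)
member 6 (3-4): L=4.0493, (cx,cy)=(0.3996,-0.9167)
member 7 (3-5): L=3.3310, (cx,cy)=(1.0000,0.0039)
member 8 (4-5): L=4.1000, (cx,cy)=(0.4178,0.9085)
solve A·x = −loads:
  F[0-1] = -138.2744 N (compression)
  F[0-2] = -385.3171 N (compression)
  F[1-2] = +115.9921 N (tension)
  F[1-3] = -122.7698 N (compression)
  F[2-3] = -112.7828 N (compression)
  F[2-4] = -286.0236 N (compression)
  F[3-4] = +130.2791 N (tension)
  F[3-5] = -219.5543 N (compression)
  F[4-5] = -559.9918 N (compression)
  Rx@0 = +453.5200 N
  Ry@0 = +120.2837 N
  Ry@4 = +389.3463 N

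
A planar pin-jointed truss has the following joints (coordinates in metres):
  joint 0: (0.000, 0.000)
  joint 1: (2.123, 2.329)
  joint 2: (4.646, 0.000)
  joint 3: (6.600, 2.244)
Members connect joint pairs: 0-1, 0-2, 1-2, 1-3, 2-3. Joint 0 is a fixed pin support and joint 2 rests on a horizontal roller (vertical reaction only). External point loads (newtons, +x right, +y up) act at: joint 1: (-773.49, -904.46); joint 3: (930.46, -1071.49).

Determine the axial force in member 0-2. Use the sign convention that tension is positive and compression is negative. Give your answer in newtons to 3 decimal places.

N=4 nodes, M=5 members, R=3 reactions → 2N=8, M+R=8
member 0 (0-1): L=3.1514, (cx,cy)=(0.6737,0.7390)
member 1 (0-2): L=4.6460, (cx,cy)=(1.0000,0.0000)
member 2 (1-2): L=3.4336, (cx,cy)=(0.7348,-0.6783)
member 3 (1-3): L=4.4778, (cx,cy)=(0.9998,-0.0190)
member 4 (2-3): L=2.9755, (cx,cy)=(0.6567,0.7542)
solve A·x = −loads:
  F[0-1] = +28.6097 N (tension)
  F[0-2] = +137.6966 N (tension)
  F[1-2] = -1415.9207 N (compression)
  F[1-3] = +1833.5014 N (tension)
  F[2-3] = -1374.6287 N (compression)
  Rx@0 = -156.9700 N
  Ry@0 = -21.1435 N
  Ry@2 = +1997.0935 N

137.697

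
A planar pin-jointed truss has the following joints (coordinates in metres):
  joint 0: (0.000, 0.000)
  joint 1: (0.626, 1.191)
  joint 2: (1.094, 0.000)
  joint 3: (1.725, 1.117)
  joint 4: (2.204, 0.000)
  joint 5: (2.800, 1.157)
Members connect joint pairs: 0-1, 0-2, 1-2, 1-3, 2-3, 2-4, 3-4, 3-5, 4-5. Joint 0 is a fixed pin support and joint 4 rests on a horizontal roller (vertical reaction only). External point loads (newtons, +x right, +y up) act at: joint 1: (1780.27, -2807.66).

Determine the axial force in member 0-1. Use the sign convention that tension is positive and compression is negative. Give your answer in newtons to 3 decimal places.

N=6 nodes, M=9 members, R=3 reactions → 2N=12, M+R=12
member 0 (0-1): L=1.3455, (cx,cy)=(0.4653,0.8852)
member 1 (0-2): L=1.0940, (cx,cy)=(1.0000,0.0000)
member 2 (1-2): L=1.2797, (cx,cy)=(0.3657,-0.9307)
member 3 (1-3): L=1.1015, (cx,cy)=(0.9977,-0.0672)
member 4 (2-3): L=1.2829, (cx,cy)=(0.4919,0.8707)
member 5 (2-4): L=1.1100, (cx,cy)=(1.0000,0.0000)
member 6 (3-4): L=1.2154, (cx,cy)=(0.3941,-0.9191)
member 7 (3-5): L=1.0757, (cx,cy)=(0.9993,0.0372)
member 8 (4-5): L=1.3015, (cx,cy)=(0.4579,0.8890)
solve A·x = −loads:
  F[0-1] = -1184.1472 N (compression)
  F[0-2] = +2331.2019 N (tension)
  F[1-2] = -1768.5874 N (compression)
  F[1-3] = -1688.1995 N (compression)
  F[2-3] = +1890.5533 N (tension)
  F[2-4] = +754.5135 N (tension)
  F[3-4] = -1914.4359 N (compression)
  F[3-5] = -0.0000 N (tension)
  F[4-5] = +0.0000 N (tension)
  Rx@0 = -1780.2700 N
  Ry@0 = +1048.1787 N
  Ry@4 = +1759.4813 N

-1184.147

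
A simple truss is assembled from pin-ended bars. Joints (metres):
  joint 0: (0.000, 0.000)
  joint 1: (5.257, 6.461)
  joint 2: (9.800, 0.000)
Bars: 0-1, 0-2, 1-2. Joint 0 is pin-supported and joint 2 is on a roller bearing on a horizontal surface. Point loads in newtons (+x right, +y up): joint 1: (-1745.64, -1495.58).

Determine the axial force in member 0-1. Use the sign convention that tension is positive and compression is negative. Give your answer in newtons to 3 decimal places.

-2377.516

N=3 nodes, M=3 members, R=3 reactions → 2N=6, M+R=6
member 0 (0-1): L=8.3295, (cx,cy)=(0.6311,0.7757)
member 1 (0-2): L=9.8000, (cx,cy)=(1.0000,0.0000)
member 2 (1-2): L=7.8983, (cx,cy)=(0.5752,-0.8180)
solve A·x = −loads:
  F[0-1] = -2377.5155 N (compression)
  F[0-2] = -245.1179 N (compression)
  F[1-2] = +426.1541 N (tension)
  Rx@0 = +1745.6400 N
  Ry@0 = +1844.1837 N
  Ry@2 = -348.6037 N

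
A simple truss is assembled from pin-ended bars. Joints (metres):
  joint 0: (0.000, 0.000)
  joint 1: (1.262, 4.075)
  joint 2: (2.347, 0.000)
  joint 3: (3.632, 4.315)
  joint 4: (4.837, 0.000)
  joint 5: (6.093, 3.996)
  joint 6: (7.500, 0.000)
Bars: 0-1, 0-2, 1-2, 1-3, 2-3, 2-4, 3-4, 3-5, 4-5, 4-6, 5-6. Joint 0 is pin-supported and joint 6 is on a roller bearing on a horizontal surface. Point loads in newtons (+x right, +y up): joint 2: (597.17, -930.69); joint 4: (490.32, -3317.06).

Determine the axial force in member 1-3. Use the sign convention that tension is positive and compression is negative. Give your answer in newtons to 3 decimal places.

N=7 nodes, M=11 members, R=3 reactions → 2N=14, M+R=14
member 0 (0-1): L=4.2659, (cx,cy)=(0.2958,0.9552)
member 1 (0-2): L=2.3470, (cx,cy)=(1.0000,0.0000)
member 2 (1-2): L=4.2170, (cx,cy)=(0.2573,-0.9663)
member 3 (1-3): L=2.3821, (cx,cy)=(0.9949,0.1008)
member 4 (2-3): L=4.5023, (cx,cy)=(0.2854,0.9584)
member 5 (2-4): L=2.4900, (cx,cy)=(1.0000,0.0000)
member 6 (3-4): L=4.4801, (cx,cy)=(0.2690,-0.9631)
member 7 (3-5): L=2.4816, (cx,cy)=(0.9917,-0.1285)
member 8 (4-5): L=4.1887, (cx,cy)=(0.2999,0.9540)
member 9 (4-6): L=2.6630, (cx,cy)=(1.0000,0.0000)
member 10 (5-6): L=4.2365, (cx,cy)=(0.3321,-0.9432)
solve A·x = −loads:
  F[0-1] = -1902.3734 N (compression)
  F[0-2] = +1650.2719 N (tension)
  F[1-2] = +1773.7340 N (tension)
  F[1-3] = -1024.3646 N (compression)
  F[2-3] = -817.3248 N (compression)
  F[2-4] = +1742.7462 N (tension)
  F[3-4] = +1129.9068 N (tension)
  F[3-5] = -1569.3547 N (compression)
  F[4-5] = +2336.2936 N (tension)
  F[4-6] = +855.7935 N (tension)
  F[5-6] = -2576.7890 N (compression)
  Rx@0 = -1087.4900 N
  Ry@0 = +1817.2235 N
  Ry@6 = +2430.5265 N

-1024.365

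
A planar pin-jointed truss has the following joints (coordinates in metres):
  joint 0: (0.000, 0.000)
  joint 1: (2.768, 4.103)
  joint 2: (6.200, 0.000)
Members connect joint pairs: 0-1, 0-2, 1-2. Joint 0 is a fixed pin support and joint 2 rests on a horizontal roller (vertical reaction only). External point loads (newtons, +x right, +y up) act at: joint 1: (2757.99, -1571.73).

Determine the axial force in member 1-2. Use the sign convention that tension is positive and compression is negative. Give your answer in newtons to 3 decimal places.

N=3 nodes, M=3 members, R=3 reactions → 2N=6, M+R=6
member 0 (0-1): L=4.9494, (cx,cy)=(0.5593,0.8290)
member 1 (0-2): L=6.2000, (cx,cy)=(1.0000,0.0000)
member 2 (1-2): L=5.3491, (cx,cy)=(0.6416,-0.7670)
solve A·x = −loads:
  F[0-1] = +1152.1686 N (tension)
  F[0-2] = +2113.6269 N (tension)
  F[1-2] = -3294.3103 N (compression)
  Rx@0 = -2757.9900 N
  Ry@0 = -955.1380 N
  Ry@2 = +2526.8680 N

-3294.310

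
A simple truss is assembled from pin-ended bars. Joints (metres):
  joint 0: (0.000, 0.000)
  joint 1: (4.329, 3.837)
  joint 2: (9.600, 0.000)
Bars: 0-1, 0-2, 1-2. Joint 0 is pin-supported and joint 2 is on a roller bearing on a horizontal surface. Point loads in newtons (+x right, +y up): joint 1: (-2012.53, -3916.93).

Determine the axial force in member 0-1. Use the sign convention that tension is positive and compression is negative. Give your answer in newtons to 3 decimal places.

-4455.025

N=3 nodes, M=3 members, R=3 reactions → 2N=6, M+R=6
member 0 (0-1): L=5.7847, (cx,cy)=(0.7484,0.6633)
member 1 (0-2): L=9.6000, (cx,cy)=(1.0000,0.0000)
member 2 (1-2): L=6.5197, (cx,cy)=(0.8085,-0.5885)
solve A·x = −loads:
  F[0-1] = -4455.0255 N (compression)
  F[0-2] = +1321.4007 N (tension)
  F[1-2] = -1634.4314 N (compression)
  Rx@0 = +2012.5300 N
  Ry@0 = +2955.0225 N
  Ry@2 = +961.9075 N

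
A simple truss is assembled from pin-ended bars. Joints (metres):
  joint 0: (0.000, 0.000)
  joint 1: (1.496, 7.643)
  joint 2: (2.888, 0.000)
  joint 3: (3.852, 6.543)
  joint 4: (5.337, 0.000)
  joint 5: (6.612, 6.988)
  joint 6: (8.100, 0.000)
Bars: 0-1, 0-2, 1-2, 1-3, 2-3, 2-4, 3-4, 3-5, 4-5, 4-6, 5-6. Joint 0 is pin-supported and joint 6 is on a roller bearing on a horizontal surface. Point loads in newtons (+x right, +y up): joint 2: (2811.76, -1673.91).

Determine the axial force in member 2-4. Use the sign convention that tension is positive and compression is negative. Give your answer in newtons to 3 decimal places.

N=7 nodes, M=11 members, R=3 reactions → 2N=14, M+R=14
member 0 (0-1): L=7.7880, (cx,cy)=(0.1921,0.9814)
member 1 (0-2): L=2.8880, (cx,cy)=(1.0000,0.0000)
member 2 (1-2): L=7.7687, (cx,cy)=(0.1792,-0.9838)
member 3 (1-3): L=2.6001, (cx,cy)=(0.9061,-0.4231)
member 4 (2-3): L=6.6136, (cx,cy)=(0.1458,0.9893)
member 5 (2-4): L=2.4490, (cx,cy)=(1.0000,0.0000)
member 6 (3-4): L=6.7094, (cx,cy)=(0.2213,-0.9752)
member 7 (3-5): L=2.7956, (cx,cy)=(0.9873,0.1592)
member 8 (4-5): L=7.1034, (cx,cy)=(0.1795,0.9838)
member 9 (4-6): L=2.7630, (cx,cy)=(1.0000,0.0000)
member 10 (5-6): L=7.1447, (cx,cy)=(0.2083,-0.9781)
solve A·x = −loads:
  F[0-1] = -1097.5276 N (compression)
  F[0-2] = +3022.5836 N (tension)
  F[1-2] = +1305.9043 N (tension)
  F[1-3] = -490.9097 N (compression)
  F[2-3] = +393.3409 N (tension)
  F[2-4] = +387.4823 N (tension)
  F[3-4] = -652.1970 N (compression)
  F[3-5] = -246.2706 N (compression)
  F[4-5] = +646.5216 N (tension)
  F[4-6] = +127.0850 N (tension)
  F[5-6] = -610.2018 N (compression)
  Rx@0 = -2811.7600 N
  Ry@0 = +1077.0888 N
  Ry@6 = +596.8212 N

387.482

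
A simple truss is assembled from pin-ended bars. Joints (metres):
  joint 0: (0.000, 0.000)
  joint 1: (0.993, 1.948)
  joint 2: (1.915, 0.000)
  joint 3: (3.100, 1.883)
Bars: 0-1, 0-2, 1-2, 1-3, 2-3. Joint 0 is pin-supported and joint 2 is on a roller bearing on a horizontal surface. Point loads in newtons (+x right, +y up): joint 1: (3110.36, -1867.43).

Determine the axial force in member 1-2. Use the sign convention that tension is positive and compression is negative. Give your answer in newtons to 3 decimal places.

N=4 nodes, M=5 members, R=3 reactions → 2N=8, M+R=8
member 0 (0-1): L=2.1865, (cx,cy)=(0.4542,0.8909)
member 1 (0-2): L=1.9150, (cx,cy)=(1.0000,0.0000)
member 2 (1-2): L=2.1552, (cx,cy)=(0.4278,-0.9039)
member 3 (1-3): L=2.1080, (cx,cy)=(0.9995,-0.0308)
member 4 (2-3): L=2.2248, (cx,cy)=(0.5326,0.8464)
solve A·x = −loads:
  F[0-1] = +2542.1487 N (tension)
  F[0-2] = +1955.8384 N (tension)
  F[1-2] = -4571.7766 N (compression)
  F[1-3] = -0.0000 N (tension)
  F[2-3] = +0.0000 N (tension)
  Rx@0 = -3110.3600 N
  Ry@0 = -2264.8620 N
  Ry@2 = +4132.2920 N

-4571.777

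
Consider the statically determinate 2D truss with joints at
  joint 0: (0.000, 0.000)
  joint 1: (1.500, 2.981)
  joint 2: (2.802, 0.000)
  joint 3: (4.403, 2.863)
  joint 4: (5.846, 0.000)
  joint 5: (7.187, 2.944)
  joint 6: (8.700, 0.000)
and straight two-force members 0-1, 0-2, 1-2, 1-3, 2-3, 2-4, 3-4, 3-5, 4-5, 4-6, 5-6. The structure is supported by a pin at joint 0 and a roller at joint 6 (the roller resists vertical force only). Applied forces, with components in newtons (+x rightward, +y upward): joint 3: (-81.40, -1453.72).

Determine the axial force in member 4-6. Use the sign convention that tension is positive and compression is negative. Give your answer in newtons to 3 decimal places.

364.337

N=7 nodes, M=11 members, R=3 reactions → 2N=14, M+R=14
member 0 (0-1): L=3.3371, (cx,cy)=(0.4495,0.8933)
member 1 (0-2): L=2.8020, (cx,cy)=(1.0000,0.0000)
member 2 (1-2): L=3.2529, (cx,cy)=(0.4003,-0.9164)
member 3 (1-3): L=2.9054, (cx,cy)=(0.9992,-0.0406)
member 4 (2-3): L=3.2802, (cx,cy)=(0.4881,0.8728)
member 5 (2-4): L=3.0440, (cx,cy)=(1.0000,0.0000)
member 6 (3-4): L=3.2061, (cx,cy)=(0.4501,-0.8930)
member 7 (3-5): L=2.7852, (cx,cy)=(0.9996,0.0291)
member 8 (4-5): L=3.2350, (cx,cy)=(0.4145,0.9100)
member 9 (4-6): L=2.8540, (cx,cy)=(1.0000,0.0000)
member 10 (5-6): L=3.3100, (cx,cy)=(0.4571,-0.8894)
solve A·x = −loads:
  F[0-1] = -833.7660 N (compression)
  F[0-2] = +293.3691 N (tension)
  F[1-2] = +844.3454 N (tension)
  F[1-3] = -713.3106 N (compression)
  F[2-3] = -886.5257 N (compression)
  F[2-4] = +1064.0123 N (tension)
  F[3-4] = -816.5767 N (compression)
  F[3-5] = -696.7815 N (compression)
  F[4-5] = +801.2775 N (tension)
  F[4-6] = +364.3374 N (tension)
  F[5-6] = -797.0708 N (compression)
  Rx@0 = +81.4000 N
  Ry@0 = +744.7912 N
  Ry@6 = +708.9288 N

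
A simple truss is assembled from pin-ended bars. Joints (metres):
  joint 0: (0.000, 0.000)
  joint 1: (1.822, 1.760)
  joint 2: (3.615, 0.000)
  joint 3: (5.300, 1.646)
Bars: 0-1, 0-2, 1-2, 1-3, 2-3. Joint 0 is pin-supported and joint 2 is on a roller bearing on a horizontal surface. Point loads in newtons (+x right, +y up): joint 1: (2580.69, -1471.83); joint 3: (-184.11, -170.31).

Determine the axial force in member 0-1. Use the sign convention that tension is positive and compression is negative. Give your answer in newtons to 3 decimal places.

751.303

N=4 nodes, M=5 members, R=3 reactions → 2N=8, M+R=8
member 0 (0-1): L=2.5332, (cx,cy)=(0.7192,0.6948)
member 1 (0-2): L=3.6150, (cx,cy)=(1.0000,0.0000)
member 2 (1-2): L=2.5125, (cx,cy)=(0.7136,-0.7005)
member 3 (1-3): L=3.4799, (cx,cy)=(0.9995,-0.0328)
member 4 (2-3): L=2.3555, (cx,cy)=(0.7153,0.6988)
solve A·x = −loads:
  F[0-1] = +751.3031 N (tension)
  F[0-2] = +1856.2141 N (tension)
  F[1-2] = -2845.7854 N (compression)
  F[1-3] = -9.4528 N (compression)
  F[2-3] = -244.1680 N (compression)
  Rx@0 = -2396.5800 N
  Ry@0 = -521.9780 N
  Ry@2 = +2164.1180 N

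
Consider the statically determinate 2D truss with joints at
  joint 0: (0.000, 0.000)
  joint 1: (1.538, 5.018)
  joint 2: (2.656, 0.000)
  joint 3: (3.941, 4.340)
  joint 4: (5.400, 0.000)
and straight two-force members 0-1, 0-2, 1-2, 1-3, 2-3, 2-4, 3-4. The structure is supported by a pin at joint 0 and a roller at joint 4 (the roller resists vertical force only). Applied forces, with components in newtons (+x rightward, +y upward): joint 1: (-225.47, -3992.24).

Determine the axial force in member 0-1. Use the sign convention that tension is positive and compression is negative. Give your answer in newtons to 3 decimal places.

-3205.430

N=5 nodes, M=7 members, R=3 reactions → 2N=10, M+R=10
member 0 (0-1): L=5.2484, (cx,cy)=(0.2930,0.9561)
member 1 (0-2): L=2.6560, (cx,cy)=(1.0000,0.0000)
member 2 (1-2): L=5.1410, (cx,cy)=(0.2175,-0.9761)
member 3 (1-3): L=2.4968, (cx,cy)=(0.9624,-0.2715)
member 4 (2-3): L=4.5262, (cx,cy)=(0.2839,0.9589)
member 5 (2-4): L=2.7440, (cx,cy)=(1.0000,0.0000)
member 6 (3-4): L=4.5787, (cx,cy)=(0.3187,-0.9479)
solve A·x = −loads:
  F[0-1] = -3205.4301 N (compression)
  F[0-2] = +713.8535 N (tension)
  F[1-2] = -793.8218 N (compression)
  F[1-3] = -562.3545 N (compression)
  F[2-3] = +808.0731 N (tension)
  F[2-4] = +311.8122 N (tension)
  F[3-4] = -978.5381 N (compression)
  Rx@0 = +225.4700 N
  Ry@0 = +3064.7110 N
  Ry@4 = +927.5290 N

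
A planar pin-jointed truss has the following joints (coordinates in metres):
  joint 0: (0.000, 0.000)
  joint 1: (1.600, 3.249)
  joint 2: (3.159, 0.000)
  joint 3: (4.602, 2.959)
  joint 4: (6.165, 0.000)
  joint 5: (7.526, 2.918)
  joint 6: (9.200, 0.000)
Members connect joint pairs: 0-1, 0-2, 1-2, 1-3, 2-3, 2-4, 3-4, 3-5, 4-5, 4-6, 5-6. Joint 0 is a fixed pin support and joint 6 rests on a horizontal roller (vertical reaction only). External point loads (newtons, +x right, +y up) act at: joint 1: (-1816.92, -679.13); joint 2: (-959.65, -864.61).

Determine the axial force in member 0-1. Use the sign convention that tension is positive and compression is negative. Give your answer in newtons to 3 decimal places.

N=7 nodes, M=11 members, R=3 reactions → 2N=14, M+R=14
member 0 (0-1): L=3.6216, (cx,cy)=(0.4418,0.8971)
member 1 (0-2): L=3.1590, (cx,cy)=(1.0000,0.0000)
member 2 (1-2): L=3.6037, (cx,cy)=(0.4326,-0.9016)
member 3 (1-3): L=3.0160, (cx,cy)=(0.9954,-0.0962)
member 4 (2-3): L=3.2921, (cx,cy)=(0.4383,0.8988)
member 5 (2-4): L=3.0060, (cx,cy)=(1.0000,0.0000)
member 6 (3-4): L=3.3464, (cx,cy)=(0.4671,-0.8842)
member 7 (3-5): L=2.9243, (cx,cy)=(0.9999,-0.0140)
member 8 (4-5): L=3.2198, (cx,cy)=(0.4227,0.9063)
member 9 (4-6): L=3.0350, (cx,cy)=(1.0000,0.0000)
member 10 (5-6): L=3.3641, (cx,cy)=(0.4976,-0.8674)
solve A·x = −loads:
  F[0-1] = -1973.4319 N (compression)
  F[0-2] = -1904.7207 N (compression)
  F[1-2] = +1163.0461 N (tension)
  F[1-3] = +443.9782 N (tension)
  F[2-3] = -204.6781 N (compression)
  F[2-4] = -352.2061 N (compression)
  F[3-4] = +252.6225 N (tension)
  F[3-5] = +234.2383 N (tension)
  F[4-5] = -246.4770 N (compression)
  F[4-6] = -130.0298 N (compression)
  F[5-6] = +261.3083 N (tension)
  Rx@0 = +2776.5700 N
  Ry@0 = +1770.3989 N
  Ry@6 = -226.6589 N

-1973.432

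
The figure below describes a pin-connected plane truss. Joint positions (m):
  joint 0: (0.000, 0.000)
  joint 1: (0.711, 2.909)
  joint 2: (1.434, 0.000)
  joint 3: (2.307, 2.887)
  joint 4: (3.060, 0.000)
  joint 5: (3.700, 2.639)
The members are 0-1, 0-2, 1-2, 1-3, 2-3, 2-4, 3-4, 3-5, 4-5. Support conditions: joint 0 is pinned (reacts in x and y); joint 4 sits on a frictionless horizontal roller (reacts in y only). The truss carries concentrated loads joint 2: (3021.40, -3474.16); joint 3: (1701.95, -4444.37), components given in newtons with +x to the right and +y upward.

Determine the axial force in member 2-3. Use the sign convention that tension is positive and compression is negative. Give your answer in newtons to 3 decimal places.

2226.357

N=6 nodes, M=9 members, R=3 reactions → 2N=12, M+R=12
member 0 (0-1): L=2.9946, (cx,cy)=(0.2374,0.9714)
member 1 (0-2): L=1.4340, (cx,cy)=(1.0000,0.0000)
member 2 (1-2): L=2.9975, (cx,cy)=(0.2412,-0.9705)
member 3 (1-3): L=1.5962, (cx,cy)=(0.9999,-0.0138)
member 4 (2-3): L=3.0161, (cx,cy)=(0.2894,0.9572)
member 5 (2-4): L=1.6260, (cx,cy)=(1.0000,0.0000)
member 6 (3-4): L=2.9836, (cx,cy)=(0.2524,-0.9676)
member 7 (3-5): L=1.4149, (cx,cy)=(0.9845,-0.1753)
member 8 (4-5): L=2.7155, (cx,cy)=(0.2357,0.9718)
solve A·x = −loads:
  F[0-1] = -1373.2759 N (compression)
  F[0-2] = +5049.4001 N (tension)
  F[1-2] = +1383.9654 N (tension)
  F[1-3] = -659.9266 N (compression)
  F[2-3] = +2226.3566 N (tension)
  F[2-4] = +1717.4038 N (tension)
  F[3-4] = -6804.8074 N (compression)
  F[3-5] = +0.0000 N (tension)
  F[4-5] = -0.0000 N (compression)
  Rx@0 = -4723.3500 N
  Ry@0 = +1334.0082 N
  Ry@4 = +6584.5218 N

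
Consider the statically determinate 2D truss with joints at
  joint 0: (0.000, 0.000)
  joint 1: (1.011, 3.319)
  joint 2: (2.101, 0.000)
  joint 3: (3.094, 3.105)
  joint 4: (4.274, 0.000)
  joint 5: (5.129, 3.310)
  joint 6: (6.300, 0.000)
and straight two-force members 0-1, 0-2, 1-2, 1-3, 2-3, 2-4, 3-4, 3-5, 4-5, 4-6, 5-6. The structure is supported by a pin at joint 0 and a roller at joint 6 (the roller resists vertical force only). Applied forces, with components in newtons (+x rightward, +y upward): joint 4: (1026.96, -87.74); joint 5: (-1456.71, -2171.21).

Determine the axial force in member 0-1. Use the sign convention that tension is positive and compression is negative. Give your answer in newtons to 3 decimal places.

-1251.444

N=7 nodes, M=11 members, R=3 reactions → 2N=14, M+R=14
member 0 (0-1): L=3.4696, (cx,cy)=(0.2914,0.9566)
member 1 (0-2): L=2.1010, (cx,cy)=(1.0000,0.0000)
member 2 (1-2): L=3.4934, (cx,cy)=(0.3120,-0.9501)
member 3 (1-3): L=2.0940, (cx,cy)=(0.9948,-0.1022)
member 4 (2-3): L=3.2599, (cx,cy)=(0.3046,0.9525)
member 5 (2-4): L=2.1730, (cx,cy)=(1.0000,0.0000)
member 6 (3-4): L=3.3217, (cx,cy)=(0.3552,-0.9348)
member 7 (3-5): L=2.0453, (cx,cy)=(0.9950,0.1002)
member 8 (4-5): L=3.4186, (cx,cy)=(0.2501,0.9682)
member 9 (4-6): L=2.0260, (cx,cy)=(1.0000,0.0000)
member 10 (5-6): L=3.5110, (cx,cy)=(0.3335,-0.9427)
solve A·x = −loads:
  F[0-1] = -1251.4438 N (compression)
  F[0-2] = -65.0905 N (compression)
  F[1-2] = +1344.8493 N (tension)
  F[1-3] = -788.4030 N (compression)
  F[2-3] = -1341.4593 N (compression)
  F[2-4] = +763.1452 N (tension)
  F[3-4] = +1109.6353 N (tension)
  F[3-5] = -1595.1190 N (compression)
  F[4-5] = -980.6836 N (compression)
  F[4-6] = +375.6447 N (tension)
  F[5-6] = -1126.3025 N (compression)
  Rx@0 = +429.7500 N
  Ry@0 = +1197.1362 N
  Ry@6 = +1061.8138 N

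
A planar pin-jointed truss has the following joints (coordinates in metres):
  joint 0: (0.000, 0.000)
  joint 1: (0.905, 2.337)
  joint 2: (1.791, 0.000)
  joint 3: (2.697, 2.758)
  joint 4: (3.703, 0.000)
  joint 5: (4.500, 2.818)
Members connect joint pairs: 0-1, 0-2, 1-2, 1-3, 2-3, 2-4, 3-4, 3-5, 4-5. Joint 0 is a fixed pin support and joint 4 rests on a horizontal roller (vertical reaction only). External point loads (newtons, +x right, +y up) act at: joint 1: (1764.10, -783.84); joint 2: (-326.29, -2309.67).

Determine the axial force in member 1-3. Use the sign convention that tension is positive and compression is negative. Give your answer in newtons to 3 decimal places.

N=6 nodes, M=9 members, R=3 reactions → 2N=12, M+R=12
member 0 (0-1): L=2.5061, (cx,cy)=(0.3611,0.9325)
member 1 (0-2): L=1.7910, (cx,cy)=(1.0000,0.0000)
member 2 (1-2): L=2.4993, (cx,cy)=(0.3545,-0.9351)
member 3 (1-3): L=1.8408, (cx,cy)=(0.9735,0.2287)
member 4 (2-3): L=2.9030, (cx,cy)=(0.3121,0.9501)
member 5 (2-4): L=1.9120, (cx,cy)=(1.0000,0.0000)
member 6 (3-4): L=2.9357, (cx,cy)=(0.3427,-0.9395)
member 7 (3-5): L=1.8040, (cx,cy)=(0.9994,0.0333)
member 8 (4-5): L=2.9285, (cx,cy)=(0.2721,0.9623)
solve A·x = −loads:
  F[0-1] = -720.0935 N (compression)
  F[0-2] = +1697.8482 N (tension)
  F[1-2] = -577.2875 N (compression)
  F[1-3] = -1869.0290 N (compression)
  F[2-3] = +2999.2739 N (tension)
  F[2-4] = +883.4446 N (tension)
  F[3-4] = -2578.0996 N (compression)
  F[3-5] = +0.0000 N (tension)
  F[4-5] = -0.0000 N (compression)
  Rx@0 = -1437.8100 N
  Ry@0 = +671.5019 N
  Ry@4 = +2422.0081 N

-1869.029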